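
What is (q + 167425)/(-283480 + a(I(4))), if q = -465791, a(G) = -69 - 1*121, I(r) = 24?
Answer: 149183/141835 ≈ 1.0518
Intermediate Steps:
a(G) = -190 (a(G) = -69 - 121 = -190)
(q + 167425)/(-283480 + a(I(4))) = (-465791 + 167425)/(-283480 - 190) = -298366/(-283670) = -298366*(-1/283670) = 149183/141835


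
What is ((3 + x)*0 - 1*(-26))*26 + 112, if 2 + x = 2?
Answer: 788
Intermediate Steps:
x = 0 (x = -2 + 2 = 0)
((3 + x)*0 - 1*(-26))*26 + 112 = ((3 + 0)*0 - 1*(-26))*26 + 112 = (3*0 + 26)*26 + 112 = (0 + 26)*26 + 112 = 26*26 + 112 = 676 + 112 = 788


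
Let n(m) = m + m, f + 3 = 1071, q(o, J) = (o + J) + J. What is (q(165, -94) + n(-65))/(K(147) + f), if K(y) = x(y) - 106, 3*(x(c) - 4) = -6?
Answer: -153/964 ≈ -0.15871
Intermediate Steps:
q(o, J) = o + 2*J (q(o, J) = (J + o) + J = o + 2*J)
x(c) = 2 (x(c) = 4 + (1/3)*(-6) = 4 - 2 = 2)
K(y) = -104 (K(y) = 2 - 106 = -104)
f = 1068 (f = -3 + 1071 = 1068)
n(m) = 2*m
(q(165, -94) + n(-65))/(K(147) + f) = ((165 + 2*(-94)) + 2*(-65))/(-104 + 1068) = ((165 - 188) - 130)/964 = (-23 - 130)*(1/964) = -153*1/964 = -153/964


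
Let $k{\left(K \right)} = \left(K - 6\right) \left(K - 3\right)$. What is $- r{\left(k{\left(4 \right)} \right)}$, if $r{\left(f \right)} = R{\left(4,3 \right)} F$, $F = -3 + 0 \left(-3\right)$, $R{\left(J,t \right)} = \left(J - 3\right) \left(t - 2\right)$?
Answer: $3$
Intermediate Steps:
$R{\left(J,t \right)} = \left(-3 + J\right) \left(-2 + t\right)$
$k{\left(K \right)} = \left(-6 + K\right) \left(-3 + K\right)$
$F = -3$ ($F = -3 + 0 = -3$)
$r{\left(f \right)} = -3$ ($r{\left(f \right)} = \left(6 - 9 - 8 + 4 \cdot 3\right) \left(-3\right) = \left(6 - 9 - 8 + 12\right) \left(-3\right) = 1 \left(-3\right) = -3$)
$- r{\left(k{\left(4 \right)} \right)} = \left(-1\right) \left(-3\right) = 3$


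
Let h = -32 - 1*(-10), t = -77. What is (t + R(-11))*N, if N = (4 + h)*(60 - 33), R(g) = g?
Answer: 42768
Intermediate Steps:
h = -22 (h = -32 + 10 = -22)
N = -486 (N = (4 - 22)*(60 - 33) = -18*27 = -486)
(t + R(-11))*N = (-77 - 11)*(-486) = -88*(-486) = 42768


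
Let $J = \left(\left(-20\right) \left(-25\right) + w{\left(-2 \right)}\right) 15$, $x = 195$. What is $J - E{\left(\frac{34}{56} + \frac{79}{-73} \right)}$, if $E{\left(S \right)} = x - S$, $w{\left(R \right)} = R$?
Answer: $\frac{14869129}{2044} \approx 7274.5$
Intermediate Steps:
$E{\left(S \right)} = 195 - S$
$J = 7470$ ($J = \left(\left(-20\right) \left(-25\right) - 2\right) 15 = \left(500 - 2\right) 15 = 498 \cdot 15 = 7470$)
$J - E{\left(\frac{34}{56} + \frac{79}{-73} \right)} = 7470 - \left(195 - \left(\frac{34}{56} + \frac{79}{-73}\right)\right) = 7470 - \left(195 - \left(34 \cdot \frac{1}{56} + 79 \left(- \frac{1}{73}\right)\right)\right) = 7470 - \left(195 - \left(\frac{17}{28} - \frac{79}{73}\right)\right) = 7470 - \left(195 - - \frac{971}{2044}\right) = 7470 - \left(195 + \frac{971}{2044}\right) = 7470 - \frac{399551}{2044} = \frac{14869129}{2044}$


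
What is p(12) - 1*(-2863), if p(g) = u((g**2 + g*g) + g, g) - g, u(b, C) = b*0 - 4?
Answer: 2847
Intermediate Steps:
u(b, C) = -4 (u(b, C) = 0 - 4 = -4)
p(g) = -4 - g
p(12) - 1*(-2863) = (-4 - 1*12) - 1*(-2863) = (-4 - 12) + 2863 = -16 + 2863 = 2847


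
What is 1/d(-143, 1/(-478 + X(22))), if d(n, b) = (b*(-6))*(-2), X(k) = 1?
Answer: -159/4 ≈ -39.750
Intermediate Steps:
d(n, b) = 12*b (d(n, b) = -6*b*(-2) = 12*b)
1/d(-143, 1/(-478 + X(22))) = 1/(12/(-478 + 1)) = 1/(12/(-477)) = 1/(12*(-1/477)) = 1/(-4/159) = -159/4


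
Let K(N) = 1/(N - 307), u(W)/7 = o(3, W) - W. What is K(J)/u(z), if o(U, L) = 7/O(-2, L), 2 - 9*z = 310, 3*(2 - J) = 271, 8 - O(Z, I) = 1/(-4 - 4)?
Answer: -1755/170390248 ≈ -1.0300e-5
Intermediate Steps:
O(Z, I) = 65/8 (O(Z, I) = 8 - 1/(-4 - 4) = 8 - 1/(-8) = 8 - 1*(-1/8) = 8 + 1/8 = 65/8)
J = -265/3 (J = 2 - 1/3*271 = 2 - 271/3 = -265/3 ≈ -88.333)
z = -308/9 (z = 2/9 - 1/9*310 = 2/9 - 310/9 = -308/9 ≈ -34.222)
o(U, L) = 56/65 (o(U, L) = 7/(65/8) = 7*(8/65) = 56/65)
u(W) = 392/65 - 7*W (u(W) = 7*(56/65 - W) = 392/65 - 7*W)
K(N) = 1/(-307 + N)
K(J)/u(z) = 1/((-307 - 265/3)*(392/65 - 7*(-308/9))) = 1/((-1186/3)*(392/65 + 2156/9)) = -3/(1186*143668/585) = -3/1186*585/143668 = -1755/170390248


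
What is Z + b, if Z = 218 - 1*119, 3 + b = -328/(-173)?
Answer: 16936/173 ≈ 97.896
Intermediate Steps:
b = -191/173 (b = -3 - 328/(-173) = -3 - 328*(-1/173) = -3 + 328/173 = -191/173 ≈ -1.1040)
Z = 99 (Z = 218 - 119 = 99)
Z + b = 99 - 191/173 = 16936/173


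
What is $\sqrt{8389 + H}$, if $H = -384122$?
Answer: $i \sqrt{375733} \approx 612.97 i$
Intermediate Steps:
$\sqrt{8389 + H} = \sqrt{8389 - 384122} = \sqrt{-375733} = i \sqrt{375733}$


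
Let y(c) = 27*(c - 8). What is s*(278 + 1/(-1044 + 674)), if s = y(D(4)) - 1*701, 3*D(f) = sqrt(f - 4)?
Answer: -94321703/370 ≈ -2.5492e+5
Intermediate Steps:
D(f) = sqrt(-4 + f)/3 (D(f) = sqrt(f - 4)/3 = sqrt(-4 + f)/3)
y(c) = -216 + 27*c (y(c) = 27*(-8 + c) = -216 + 27*c)
s = -917 (s = (-216 + 27*(sqrt(-4 + 4)/3)) - 1*701 = (-216 + 27*(sqrt(0)/3)) - 701 = (-216 + 27*((1/3)*0)) - 701 = (-216 + 27*0) - 701 = (-216 + 0) - 701 = -216 - 701 = -917)
s*(278 + 1/(-1044 + 674)) = -917*(278 + 1/(-1044 + 674)) = -917*(278 + 1/(-370)) = -917*(278 - 1/370) = -917*102859/370 = -94321703/370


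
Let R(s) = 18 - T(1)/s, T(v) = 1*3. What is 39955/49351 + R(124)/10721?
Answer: 53226340199/65607416804 ≈ 0.81129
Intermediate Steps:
T(v) = 3
R(s) = 18 - 3/s
39955/49351 + R(124)/10721 = 39955/49351 + (18 - 3/124)/10721 = 39955*(1/49351) + (18 - 3*1/124)*(1/10721) = 39955/49351 + (18 - 3/124)*(1/10721) = 39955/49351 + (2229/124)*(1/10721) = 39955/49351 + 2229/1329404 = 53226340199/65607416804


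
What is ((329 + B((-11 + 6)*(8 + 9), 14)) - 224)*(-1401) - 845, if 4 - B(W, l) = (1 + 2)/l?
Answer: -2145553/14 ≈ -1.5325e+5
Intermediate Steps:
B(W, l) = 4 - 3/l (B(W, l) = 4 - (1 + 2)/l = 4 - 3/l)
((329 + B((-11 + 6)*(8 + 9), 14)) - 224)*(-1401) - 845 = ((329 + (4 - 3/14)) - 224)*(-1401) - 845 = ((329 + 53/14) - 224)*(-1401) - 845 = (4659/14 - 224)*(-1401) - 845 = (1523/14)*(-1401) - 845 = -2133723/14 - 845 = -2145553/14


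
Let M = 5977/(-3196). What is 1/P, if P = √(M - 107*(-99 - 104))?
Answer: 2*√55462056861/69414339 ≈ 0.0067855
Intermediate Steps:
M = -5977/3196 (M = 5977*(-1/3196) = -5977/3196 ≈ -1.8701)
P = √55462056861/1598 (P = √(-5977/3196 - 107*(-99 - 104)) = √(-5977/3196 - 107*(-203)) = √(-5977/3196 + 21721) = √(69414339/3196) = √55462056861/1598 ≈ 147.37)
1/P = 1/(√55462056861/1598) = 2*√55462056861/69414339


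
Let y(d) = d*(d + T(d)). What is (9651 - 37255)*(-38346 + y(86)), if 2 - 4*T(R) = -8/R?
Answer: 853101620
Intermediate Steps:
T(R) = ½ + 2/R (T(R) = ½ - (-2)/R = ½ + 2/R)
y(d) = d*(d + (4 + d)/(2*d))
(9651 - 37255)*(-38346 + y(86)) = (9651 - 37255)*(-38346 + (2 + 86² + (½)*86)) = -27604*(-38346 + (2 + 7396 + 43)) = -27604*(-38346 + 7441) = -27604*(-30905) = 853101620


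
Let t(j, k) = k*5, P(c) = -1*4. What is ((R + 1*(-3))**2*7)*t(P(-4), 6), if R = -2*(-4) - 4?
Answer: 210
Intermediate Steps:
P(c) = -4
t(j, k) = 5*k
R = 4 (R = 8 - 4 = 4)
((R + 1*(-3))**2*7)*t(P(-4), 6) = ((4 + 1*(-3))**2*7)*(5*6) = ((4 - 3)**2*7)*30 = (1**2*7)*30 = (1*7)*30 = 7*30 = 210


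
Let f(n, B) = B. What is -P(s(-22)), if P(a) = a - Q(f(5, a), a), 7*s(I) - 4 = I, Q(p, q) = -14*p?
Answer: 270/7 ≈ 38.571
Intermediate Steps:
s(I) = 4/7 + I/7
P(a) = 15*a (P(a) = a - (-14)*a = a + 14*a = 15*a)
-P(s(-22)) = -15*(4/7 + (⅐)*(-22)) = -15*(4/7 - 22/7) = -15*(-18)/7 = -1*(-270/7) = 270/7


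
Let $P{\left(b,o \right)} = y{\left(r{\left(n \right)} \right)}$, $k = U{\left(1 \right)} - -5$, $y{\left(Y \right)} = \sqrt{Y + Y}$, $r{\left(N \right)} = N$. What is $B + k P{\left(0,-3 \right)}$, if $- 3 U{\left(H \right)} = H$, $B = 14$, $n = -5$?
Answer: $14 + \frac{14 i \sqrt{10}}{3} \approx 14.0 + 14.757 i$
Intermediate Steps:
$U{\left(H \right)} = - \frac{H}{3}$
$y{\left(Y \right)} = \sqrt{2} \sqrt{Y}$ ($y{\left(Y \right)} = \sqrt{2 Y} = \sqrt{2} \sqrt{Y}$)
$k = \frac{14}{3}$ ($k = \left(- \frac{1}{3}\right) 1 - -5 = - \frac{1}{3} + 5 = \frac{14}{3} \approx 4.6667$)
$P{\left(b,o \right)} = i \sqrt{10}$ ($P{\left(b,o \right)} = \sqrt{2} \sqrt{-5} = \sqrt{2} i \sqrt{5} = i \sqrt{10}$)
$B + k P{\left(0,-3 \right)} = 14 + \frac{14 i \sqrt{10}}{3}$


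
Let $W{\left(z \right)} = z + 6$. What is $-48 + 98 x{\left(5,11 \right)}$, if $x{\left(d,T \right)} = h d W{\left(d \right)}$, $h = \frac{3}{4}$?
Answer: $\frac{7989}{2} \approx 3994.5$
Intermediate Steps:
$W{\left(z \right)} = 6 + z$
$h = \frac{3}{4}$ ($h = 3 \cdot \frac{1}{4} = \frac{3}{4} \approx 0.75$)
$x{\left(d,T \right)} = \frac{3 d \left(6 + d\right)}{4}$
$-48 + 98 x{\left(5,11 \right)} = -48 + 98 \cdot \frac{3}{4} \cdot 5 \left(6 + 5\right) = -48 + 98 \cdot \frac{3}{4} \cdot 5 \cdot 11 = -48 + 98 \cdot \frac{165}{4} = -48 + \frac{8085}{2} = \frac{7989}{2}$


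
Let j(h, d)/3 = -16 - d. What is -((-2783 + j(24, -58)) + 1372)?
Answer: 1285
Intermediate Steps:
j(h, d) = -48 - 3*d (j(h, d) = 3*(-16 - d) = -48 - 3*d)
-((-2783 + j(24, -58)) + 1372) = -((-2783 + (-48 - 3*(-58))) + 1372) = -((-2783 + (-48 + 174)) + 1372) = -((-2783 + 126) + 1372) = -(-2657 + 1372) = -1*(-1285) = 1285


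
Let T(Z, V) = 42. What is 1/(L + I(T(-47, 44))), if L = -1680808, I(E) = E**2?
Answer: -1/1679044 ≈ -5.9558e-7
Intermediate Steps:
1/(L + I(T(-47, 44))) = 1/(-1680808 + 42**2) = 1/(-1680808 + 1764) = 1/(-1679044) = -1/1679044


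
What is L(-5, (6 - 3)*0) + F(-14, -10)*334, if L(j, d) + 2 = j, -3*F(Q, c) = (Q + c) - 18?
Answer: 4669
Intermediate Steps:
F(Q, c) = 6 - Q/3 - c/3 (F(Q, c) = -((Q + c) - 18)/3 = -(-18 + Q + c)/3 = 6 - Q/3 - c/3)
L(j, d) = -2 + j
L(-5, (6 - 3)*0) + F(-14, -10)*334 = (-2 - 5) + (6 - 1/3*(-14) - 1/3*(-10))*334 = -7 + (6 + 14/3 + 10/3)*334 = -7 + 14*334 = -7 + 4676 = 4669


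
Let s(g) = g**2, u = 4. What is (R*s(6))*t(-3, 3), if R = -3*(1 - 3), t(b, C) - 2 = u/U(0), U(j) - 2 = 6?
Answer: 540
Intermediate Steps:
U(j) = 8 (U(j) = 2 + 6 = 8)
t(b, C) = 5/2 (t(b, C) = 2 + 4/8 = 2 + 4*(1/8) = 2 + 1/2 = 5/2)
R = 6 (R = -3*(-2) = 6)
(R*s(6))*t(-3, 3) = (6*6**2)*(5/2) = (6*36)*(5/2) = 216*(5/2) = 540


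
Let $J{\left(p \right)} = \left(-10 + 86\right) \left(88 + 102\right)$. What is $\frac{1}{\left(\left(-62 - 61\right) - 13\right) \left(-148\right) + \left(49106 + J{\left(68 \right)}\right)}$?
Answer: $\frac{1}{83674} \approx 1.1951 \cdot 10^{-5}$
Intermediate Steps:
$J{\left(p \right)} = 14440$ ($J{\left(p \right)} = 76 \cdot 190 = 14440$)
$\frac{1}{\left(\left(-62 - 61\right) - 13\right) \left(-148\right) + \left(49106 + J{\left(68 \right)}\right)} = \frac{1}{\left(\left(-62 - 61\right) - 13\right) \left(-148\right) + \left(49106 + 14440\right)} = \frac{1}{\left(-123 - 13\right) \left(-148\right) + 63546} = \frac{1}{\left(-136\right) \left(-148\right) + 63546} = \frac{1}{20128 + 63546} = \frac{1}{83674}$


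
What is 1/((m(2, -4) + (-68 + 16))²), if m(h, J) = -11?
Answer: 1/3969 ≈ 0.00025195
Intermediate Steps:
1/((m(2, -4) + (-68 + 16))²) = 1/((-11 + (-68 + 16))²) = 1/((-11 - 52)²) = 1/((-63)²) = 1/3969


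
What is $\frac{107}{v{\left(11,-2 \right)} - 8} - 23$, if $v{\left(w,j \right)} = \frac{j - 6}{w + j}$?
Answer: $- \frac{2803}{80} \approx -35.037$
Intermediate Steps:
$v{\left(w,j \right)} = \frac{-6 + j}{j + w}$
$\frac{107}{v{\left(11,-2 \right)} - 8} - 23 = \frac{107}{\frac{-6 - 2}{-2 + 11} - 8} - 23 = \frac{107}{\frac{1}{9} \left(-8\right) - 8} - 23 = \frac{107}{- \frac{8}{9} - 8} - 23 = \frac{107}{- \frac{80}{9}} - 23 = 107 \left(- \frac{9}{80}\right) - 23 = - \frac{963}{80} - 23 = - \frac{2803}{80}$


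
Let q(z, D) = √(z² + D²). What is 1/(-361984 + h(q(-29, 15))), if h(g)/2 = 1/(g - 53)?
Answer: -315469109/114194789137410 + √1066/114194789137410 ≈ -2.7626e-6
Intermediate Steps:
q(z, D) = √(D² + z²)
h(g) = 2/(-53 + g) (h(g) = 2/(g - 53) = 2/(-53 + g))
1/(-361984 + h(q(-29, 15))) = 1/(-361984 + 2/(-53 + √(15² + (-29)²))) = 1/(-361984 + 2/(-53 + √(225 + 841))) = 1/(-361984 + 2/(-53 + √1066))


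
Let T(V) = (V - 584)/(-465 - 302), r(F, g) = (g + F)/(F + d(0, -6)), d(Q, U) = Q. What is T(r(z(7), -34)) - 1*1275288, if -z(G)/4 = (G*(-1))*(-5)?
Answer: -68470171927/53690 ≈ -1.2753e+6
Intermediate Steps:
z(G) = -20*G (z(G) = -4*G*(-1)*(-5) = -4*(-G)*(-5) = -20*G)
r(F, g) = (F + g)/F (r(F, g) = (g + F)/(F + 0) = (F + g)/F)
T(V) = 584/767 - V/767 (T(V) = (-584 + V)/(-767) = (-584 + V)*(-1/767) = 584/767 - V/767)
T(r(z(7), -34)) - 1*1275288 = (584/767 - (-20*7 - 34)/(767*((-20*7)))) - 1*1275288 = (584/767 - (-140 - 34)/(767*(-140))) - 1275288 = (584/767 - (-1)*(-174)/107380) - 1275288 = (584/767 - 1/767*87/70) - 1275288 = (584/767 - 87/53690) - 1275288 = 40793/53690 - 1275288 = -68470171927/53690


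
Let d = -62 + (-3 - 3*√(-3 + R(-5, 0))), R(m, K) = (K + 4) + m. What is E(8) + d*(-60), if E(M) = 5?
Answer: 3905 + 360*I ≈ 3905.0 + 360.0*I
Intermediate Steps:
R(m, K) = 4 + K + m (R(m, K) = (4 + K) + m = 4 + K + m)
d = -65 - 6*I (d = -62 + (-3 - 3*√(-3 + (4 + 0 - 5))) = -62 + (-3 - 3*√(-3 - 1)) = -62 + (-3 - 6*I) = -65 - 6*I ≈ -65.0 - 6.0*I)
E(8) + d*(-60) = 5 + (-65 - 6*I)*(-60) = 5 + (3900 + 360*I) = 3905 + 360*I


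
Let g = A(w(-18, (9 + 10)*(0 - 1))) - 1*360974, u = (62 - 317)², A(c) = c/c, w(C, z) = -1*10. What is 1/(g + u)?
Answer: -1/295948 ≈ -3.3790e-6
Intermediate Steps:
w(C, z) = -10
A(c) = 1
u = 65025 (u = (-255)² = 65025)
g = -360973 (g = 1 - 1*360974 = 1 - 360974 = -360973)
1/(g + u) = 1/(-360973 + 65025) = 1/(-295948) = -1/295948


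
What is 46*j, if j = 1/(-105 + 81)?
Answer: -23/12 ≈ -1.9167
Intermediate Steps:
j = -1/24 (j = 1/(-24) = -1/24 ≈ -0.041667)
46*j = 46*(-1/24) = -23/12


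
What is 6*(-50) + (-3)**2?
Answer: -291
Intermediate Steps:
6*(-50) + (-3)**2 = -300 + 9 = -291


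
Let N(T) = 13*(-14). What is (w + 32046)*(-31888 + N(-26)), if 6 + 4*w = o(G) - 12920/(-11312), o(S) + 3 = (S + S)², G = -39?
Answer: -3044145990435/2828 ≈ -1.0764e+9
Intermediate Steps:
o(S) = -3 + 4*S² (o(S) = -3 + (S + S)² = -3 + (2*S)² = -3 + 4*S²)
N(T) = -182
w = 8591665/5656 (w = -3/2 + ((-3 + 4*(-39)²) - 12920/(-11312))/4 = -3/2 + ((-3 + 4*1521) - 12920*(-1)/11312)/4 = -3/2 + ((-3 + 6084) - 1*(-1615/1414))/4 = -3/2 + (6081 + 1615/1414)/4 = -3/2 + (¼)*(8600149/1414) = -3/2 + 8600149/5656 = 8591665/5656 ≈ 1519.0)
(w + 32046)*(-31888 + N(-26)) = (8591665/5656 + 32046)*(-31888 - 182) = (189843841/5656)*(-32070) = -3044145990435/2828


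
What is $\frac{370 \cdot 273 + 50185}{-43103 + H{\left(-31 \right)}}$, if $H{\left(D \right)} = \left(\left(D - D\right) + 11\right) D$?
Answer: $- \frac{151195}{43444} \approx -3.4802$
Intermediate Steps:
$H{\left(D \right)} = 11 D$ ($H{\left(D \right)} = \left(0 + 11\right) D = 11 D$)
$\frac{370 \cdot 273 + 50185}{-43103 + H{\left(-31 \right)}} = \frac{370 \cdot 273 + 50185}{-43103 + 11 \left(-31\right)} = \frac{101010 + 50185}{-43103 - 341} = \frac{151195}{-43444} = 151195 \left(- \frac{1}{43444}\right) = - \frac{151195}{43444}$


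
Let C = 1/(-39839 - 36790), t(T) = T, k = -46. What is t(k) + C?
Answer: -3524935/76629 ≈ -46.000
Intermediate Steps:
C = -1/76629 (C = 1/(-76629) = -1/76629 ≈ -1.3050e-5)
t(k) + C = -46 - 1/76629 = -3524935/76629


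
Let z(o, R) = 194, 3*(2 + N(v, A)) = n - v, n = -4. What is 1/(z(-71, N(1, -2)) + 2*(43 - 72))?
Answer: 1/136 ≈ 0.0073529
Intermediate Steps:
N(v, A) = -10/3 - v/3 (N(v, A) = -2 + (-4 - v)/3 = -2 + (-4/3 - v/3) = -10/3 - v/3)
1/(z(-71, N(1, -2)) + 2*(43 - 72)) = 1/(194 + 2*(43 - 72)) = 1/(194 + 2*(-29)) = 1/(194 - 58) = 1/136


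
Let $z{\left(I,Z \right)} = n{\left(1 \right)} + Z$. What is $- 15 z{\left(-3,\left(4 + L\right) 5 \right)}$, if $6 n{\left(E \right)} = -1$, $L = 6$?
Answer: $- \frac{1495}{2} \approx -747.5$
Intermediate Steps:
$n{\left(E \right)} = - \frac{1}{6}$ ($n{\left(E \right)} = \frac{1}{6} \left(-1\right) = - \frac{1}{6}$)
$z{\left(I,Z \right)} = - \frac{1}{6} + Z$
$- 15 z{\left(-3,\left(4 + L\right) 5 \right)} = - 15 \left(- \frac{1}{6} + \left(4 + 6\right) 5\right) = - 15 \left(- \frac{1}{6} + 10 \cdot 5\right) = - 15 \left(- \frac{1}{6} + 50\right) = \left(-15\right) \frac{299}{6} = - \frac{1495}{2}$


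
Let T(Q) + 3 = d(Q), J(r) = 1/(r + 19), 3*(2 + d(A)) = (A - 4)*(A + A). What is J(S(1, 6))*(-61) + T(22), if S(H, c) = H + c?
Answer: 6673/26 ≈ 256.65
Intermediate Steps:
d(A) = -2 + 2*A*(-4 + A)/3 (d(A) = -2 + ((A - 4)*(A + A))/3 = -2 + ((-4 + A)*(2*A))/3 = -2 + (2*A*(-4 + A))/3 = -2 + 2*A*(-4 + A)/3)
J(r) = 1/(19 + r)
T(Q) = -5 - 8*Q/3 + 2*Q**2/3 (T(Q) = -3 + (-2 - 8*Q/3 + 2*Q**2/3) = -5 - 8*Q/3 + 2*Q**2/3)
J(S(1, 6))*(-61) + T(22) = -61/(19 + (1 + 6)) + (-5 - 8/3*22 + (2/3)*22**2) = -61/(19 + 7) + (-5 - 176/3 + (2/3)*484) = -61/26 + (-5 - 176/3 + 968/3) = (1/26)*(-61) + 259 = -61/26 + 259 = 6673/26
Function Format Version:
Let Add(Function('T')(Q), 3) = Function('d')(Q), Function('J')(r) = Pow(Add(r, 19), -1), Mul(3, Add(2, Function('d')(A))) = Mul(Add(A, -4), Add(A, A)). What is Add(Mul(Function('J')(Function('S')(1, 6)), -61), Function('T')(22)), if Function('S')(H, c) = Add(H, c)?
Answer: Rational(6673, 26) ≈ 256.65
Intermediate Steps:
Function('d')(A) = Add(-2, Mul(Rational(2, 3), A, Add(-4, A))) (Function('d')(A) = Add(-2, Mul(Rational(1, 3), Mul(Add(A, -4), Add(A, A)))) = Add(-2, Mul(Rational(1, 3), Mul(Add(-4, A), Mul(2, A)))) = Add(-2, Mul(Rational(1, 3), Mul(2, A, Add(-4, A)))) = Add(-2, Mul(Rational(2, 3), A, Add(-4, A))))
Function('J')(r) = Pow(Add(19, r), -1)
Function('T')(Q) = Add(-5, Mul(Rational(-8, 3), Q), Mul(Rational(2, 3), Pow(Q, 2))) (Function('T')(Q) = Add(-3, Add(-2, Mul(Rational(-8, 3), Q), Mul(Rational(2, 3), Pow(Q, 2)))) = Add(-5, Mul(Rational(-8, 3), Q), Mul(Rational(2, 3), Pow(Q, 2))))
Add(Mul(Function('J')(Function('S')(1, 6)), -61), Function('T')(22)) = Add(Mul(Pow(Add(19, Add(1, 6)), -1), -61), Add(-5, Mul(Rational(-8, 3), 22), Mul(Rational(2, 3), Pow(22, 2)))) = Add(Mul(Pow(Add(19, 7), -1), -61), Add(-5, Rational(-176, 3), Mul(Rational(2, 3), 484))) = Add(Mul(Pow(26, -1), -61), Add(-5, Rational(-176, 3), Rational(968, 3))) = Add(Mul(Rational(1, 26), -61), 259) = Add(Rational(-61, 26), 259) = Rational(6673, 26)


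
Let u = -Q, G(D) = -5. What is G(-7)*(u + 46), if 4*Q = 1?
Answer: -915/4 ≈ -228.75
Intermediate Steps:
Q = ¼ (Q = (¼)*1 = ¼ ≈ 0.25000)
u = -¼ (u = -1*¼ = -¼ ≈ -0.25000)
G(-7)*(u + 46) = -5*(-¼ + 46) = -5*183/4 = -915/4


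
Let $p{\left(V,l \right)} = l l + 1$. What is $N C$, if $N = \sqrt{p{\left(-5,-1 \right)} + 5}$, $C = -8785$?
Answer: $- 8785 \sqrt{7} \approx -23243.0$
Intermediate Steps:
$p{\left(V,l \right)} = 1 + l^{2}$ ($p{\left(V,l \right)} = l^{2} + 1 = 1 + l^{2}$)
$N = \sqrt{7}$ ($N = \sqrt{\left(1 + \left(-1\right)^{2}\right) + 5} = \sqrt{\left(1 + 1\right) + 5} = \sqrt{2 + 5} = \sqrt{7} \approx 2.6458$)
$N C = \sqrt{7} \left(-8785\right) = - 8785 \sqrt{7}$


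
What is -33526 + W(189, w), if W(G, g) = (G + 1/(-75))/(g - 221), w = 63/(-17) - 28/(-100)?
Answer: -9593471176/286143 ≈ -33527.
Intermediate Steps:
w = -1456/425 (w = 63*(-1/17) - 28*(-1/100) = -63/17 + 7/25 = -1456/425 ≈ -3.4259)
W(G, g) = (-1/75 + G)/(-221 + g) (W(G, g) = (G - 1/75)/(-221 + g) = (-1/75 + G)/(-221 + g))
-33526 + W(189, w) = -33526 + (-1/75 + 189)/(-221 - 1456/425) = -33526 + (14174/75)/(-95381/425) = -33526 - 425/95381*14174/75 = -33526 - 240958/286143 = -9593471176/286143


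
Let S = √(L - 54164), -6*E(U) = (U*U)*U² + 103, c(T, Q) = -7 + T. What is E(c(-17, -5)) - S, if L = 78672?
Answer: -331879/6 - 2*√6127 ≈ -55470.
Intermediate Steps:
E(U) = -103/6 - U⁴/6 (E(U) = -((U*U)*U² + 103)/6 = -(U²*U² + 103)/6 = -(U⁴ + 103)/6 = -(103 + U⁴)/6 = -103/6 - U⁴/6)
S = 2*√6127 (S = √(78672 - 54164) = √24508 = 2*√6127 ≈ 156.55)
E(c(-17, -5)) - S = (-103/6 - (-7 - 17)⁴/6) - 2*√6127 = (-103/6 - ⅙*(-24)⁴) - 2*√6127 = (-103/6 - ⅙*331776) - 2*√6127 = (-103/6 - 55296) - 2*√6127 = -331879/6 - 2*√6127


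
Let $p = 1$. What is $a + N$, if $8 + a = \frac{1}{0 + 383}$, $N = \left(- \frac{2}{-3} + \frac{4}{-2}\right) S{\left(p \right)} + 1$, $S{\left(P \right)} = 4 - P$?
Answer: $- \frac{4212}{383} \approx -10.997$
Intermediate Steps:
$N = -3$ ($N = \left(- \frac{2}{-3} + \frac{4}{-2}\right) \left(4 - 1\right) + 1 = \left(\left(-2\right) \left(- \frac{1}{3}\right) + 4 \left(- \frac{1}{2}\right)\right) \left(4 - 1\right) + 1 = \left(\frac{2}{3} - 2\right) 3 + 1 = \left(- \frac{4}{3}\right) 3 + 1 = -4 + 1 = -3$)
$a = - \frac{3063}{383}$ ($a = -8 + \frac{1}{0 + 383} = -8 + \frac{1}{383} = - \frac{3063}{383} \approx -7.9974$)
$a + N = - \frac{3063}{383} - 3 = - \frac{4212}{383}$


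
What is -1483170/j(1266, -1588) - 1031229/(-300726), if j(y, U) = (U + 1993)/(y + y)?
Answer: -929499526673/100242 ≈ -9.2726e+6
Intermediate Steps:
j(y, U) = (1993 + U)/(2*y) (j(y, U) = (1993 + U)/((2*y)) = (1993 + U)*(1/(2*y)) = (1993 + U)/(2*y))
-1483170/j(1266, -1588) - 1031229/(-300726) = -1483170*2532/(1993 - 1588) - 1031229/(-300726) = -1483170/((½)*(1/1266)*405) - 1031229*(-1/300726) = -1483170/135/844 + 114581/33414 = -1483170*844/135 + 114581/33414 = -83453032/9 + 114581/33414 = -929499526673/100242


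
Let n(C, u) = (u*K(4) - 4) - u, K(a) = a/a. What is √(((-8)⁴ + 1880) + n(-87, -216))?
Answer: 2*√1493 ≈ 77.279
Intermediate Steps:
K(a) = 1
n(C, u) = -4 (n(C, u) = (u*1 - 4) - u = (u - 4) - u = (-4 + u) - u = -4)
√(((-8)⁴ + 1880) + n(-87, -216)) = √(((-8)⁴ + 1880) - 4) = √((4096 + 1880) - 4) = √(5976 - 4) = √5972 = 2*√1493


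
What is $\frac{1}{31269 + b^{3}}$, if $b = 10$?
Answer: $\frac{1}{32269} \approx 3.0989 \cdot 10^{-5}$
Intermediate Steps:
$\frac{1}{31269 + b^{3}} = \frac{1}{31269 + 10^{3}} = \frac{1}{31269 + 1000} = \frac{1}{32269}$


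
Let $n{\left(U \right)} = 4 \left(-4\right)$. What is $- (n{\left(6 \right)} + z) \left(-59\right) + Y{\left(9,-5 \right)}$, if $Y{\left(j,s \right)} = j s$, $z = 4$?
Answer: $-753$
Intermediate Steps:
$n{\left(U \right)} = -16$
$- (n{\left(6 \right)} + z) \left(-59\right) + Y{\left(9,-5 \right)} = - (-16 + 4) \left(-59\right) + 9 \left(-5\right) = \left(-1\right) \left(-12\right) \left(-59\right) - 45 = 12 \left(-59\right) - 45 = -708 - 45 = -753$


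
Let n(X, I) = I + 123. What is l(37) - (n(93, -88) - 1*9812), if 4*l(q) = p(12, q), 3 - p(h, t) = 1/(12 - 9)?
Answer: 29333/3 ≈ 9777.7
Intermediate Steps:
p(h, t) = 8/3 (p(h, t) = 3 - 1/(12 - 9) = 3 - 1/3 = 8/3)
l(q) = 2/3 (l(q) = (1/4)*(8/3) = 2/3)
n(X, I) = 123 + I
l(37) - (n(93, -88) - 1*9812) = 2/3 - ((123 - 88) - 1*9812) = 2/3 - (35 - 9812) = 2/3 - 1*(-9777) = 2/3 + 9777 = 29333/3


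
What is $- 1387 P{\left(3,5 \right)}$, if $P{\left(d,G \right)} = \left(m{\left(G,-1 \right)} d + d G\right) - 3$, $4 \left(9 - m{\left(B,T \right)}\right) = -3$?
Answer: $- \frac{228855}{4} \approx -57214.0$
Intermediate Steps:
$m{\left(B,T \right)} = \frac{39}{4}$ ($m{\left(B,T \right)} = 9 - - \frac{3}{4} = 9 + \frac{3}{4} = \frac{39}{4}$)
$P{\left(d,G \right)} = -3 + \frac{39 d}{4} + G d$ ($P{\left(d,G \right)} = \left(\frac{39 d}{4} + d G\right) - 3 = \left(\frac{39 d}{4} + G d\right) - 3 = -3 + \frac{39 d}{4} + G d$)
$- 1387 P{\left(3,5 \right)} = - 1387 \left(-3 + \frac{39}{4} \cdot 3 + 5 \cdot 3\right) = - 1387 \left(-3 + \frac{117}{4} + 15\right) = \left(-1387\right) \frac{165}{4} = - \frac{228855}{4}$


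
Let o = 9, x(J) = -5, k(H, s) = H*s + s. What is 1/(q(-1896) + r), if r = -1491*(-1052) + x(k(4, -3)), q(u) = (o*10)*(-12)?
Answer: 1/1567447 ≈ 6.3798e-7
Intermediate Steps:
k(H, s) = s + H*s
q(u) = -1080 (q(u) = (9*10)*(-12) = 90*(-12) = -1080)
r = 1568527 (r = -1491*(-1052) - 5 = 1568532 - 5 = 1568527)
1/(q(-1896) + r) = 1/(-1080 + 1568527) = 1/1567447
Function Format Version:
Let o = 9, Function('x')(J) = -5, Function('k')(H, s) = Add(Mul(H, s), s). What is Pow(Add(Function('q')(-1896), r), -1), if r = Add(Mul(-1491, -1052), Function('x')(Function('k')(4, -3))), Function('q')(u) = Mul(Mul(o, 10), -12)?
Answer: Rational(1, 1567447) ≈ 6.3798e-7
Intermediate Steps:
Function('k')(H, s) = Add(s, Mul(H, s))
Function('q')(u) = -1080 (Function('q')(u) = Mul(Mul(9, 10), -12) = Mul(90, -12) = -1080)
r = 1568527 (r = Add(Mul(-1491, -1052), -5) = Add(1568532, -5) = 1568527)
Pow(Add(Function('q')(-1896), r), -1) = Pow(Add(-1080, 1568527), -1) = Pow(1567447, -1) = Rational(1, 1567447)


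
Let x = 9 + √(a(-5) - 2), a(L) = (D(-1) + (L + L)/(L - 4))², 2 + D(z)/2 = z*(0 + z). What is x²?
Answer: 6463/81 + 14*I*√2 ≈ 79.79 + 19.799*I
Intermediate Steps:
D(z) = -4 + 2*z² (D(z) = -4 + 2*(z*(0 + z)) = -4 + 2*(z*z) = -4 + 2*z²)
a(L) = (-2 + 2*L/(-4 + L))² (a(L) = ((-4 + 2*(-1)²) + (L + L)/(L - 4))² = ((-4 + 2*1) + (2*L)/(-4 + L))² = ((-4 + 2) + 2*L/(-4 + L))² = (-2 + 2*L/(-4 + L))²)
x = 9 + 7*I*√2/9 (x = 9 + √(64/(-4 - 5)² - 2) = 9 + √(64/(-9)² - 2) = 9 + √(64*(1/81) - 2) = 9 + √(64/81 - 2) = 9 + √(-98/81) = 9 + 7*I*√2/9 ≈ 9.0 + 1.0999*I)
x² = (9 + 7*I*√2/9)²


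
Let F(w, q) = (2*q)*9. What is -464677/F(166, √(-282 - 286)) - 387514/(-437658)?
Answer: 193757/218829 + 464677*I*√142/5112 ≈ 0.88543 + 1083.2*I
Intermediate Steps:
F(w, q) = 18*q
-464677/F(166, √(-282 - 286)) - 387514/(-437658) = -464677*1/(18*√(-282 - 286)) - 387514/(-437658) = -464677*(-I*√142/5112) - 387514*(-1/437658) = -464677*(-I*√142/5112) + 193757/218829 = -(-464677)*I*√142/5112 + 193757/218829 = 464677*I*√142/5112 + 193757/218829 = 193757/218829 + 464677*I*√142/5112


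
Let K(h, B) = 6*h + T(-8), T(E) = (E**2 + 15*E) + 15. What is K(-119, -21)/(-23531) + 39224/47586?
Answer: 479453687/559873083 ≈ 0.85636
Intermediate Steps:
T(E) = 15 + E**2 + 15*E
K(h, B) = -41 + 6*h (K(h, B) = 6*h + (15 + (-8)**2 + 15*(-8)) = 6*h + (15 + 64 - 120) = 6*h - 41 = -41 + 6*h)
K(-119, -21)/(-23531) + 39224/47586 = (-41 + 6*(-119))/(-23531) + 39224/47586 = (-41 - 714)*(-1/23531) + 39224*(1/47586) = -755*(-1/23531) + 19612/23793 = 755/23531 + 19612/23793 = 479453687/559873083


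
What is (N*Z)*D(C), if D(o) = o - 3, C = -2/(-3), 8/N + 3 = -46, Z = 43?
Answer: 344/21 ≈ 16.381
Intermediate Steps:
N = -8/49 (N = 8/(-3 - 46) = 8/(-49) = 8*(-1/49) = -8/49 ≈ -0.16327)
C = ⅔ (C = -2*(-⅓) = ⅔ ≈ 0.66667)
D(o) = -3 + o
(N*Z)*D(C) = (-8/49*43)*(-3 + ⅔) = -344/49*(-7/3) = 344/21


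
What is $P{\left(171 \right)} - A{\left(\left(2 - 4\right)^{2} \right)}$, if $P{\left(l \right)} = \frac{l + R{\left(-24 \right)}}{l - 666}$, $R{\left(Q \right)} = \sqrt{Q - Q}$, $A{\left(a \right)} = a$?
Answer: $- \frac{239}{55} \approx -4.3455$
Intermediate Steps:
$R{\left(Q \right)} = 0$ ($R{\left(Q \right)} = \sqrt{0} = 0$)
$P{\left(l \right)} = \frac{l}{-666 + l}$ ($P{\left(l \right)} = \frac{l + 0}{l - 666} = \frac{l}{-666 + l}$)
$P{\left(171 \right)} - A{\left(\left(2 - 4\right)^{2} \right)} = \frac{171}{-666 + 171} - \left(2 - 4\right)^{2} = \frac{171}{-495} - \left(-2\right)^{2} = 171 \left(- \frac{1}{495}\right) - 4 = - \frac{19}{55} - 4 = - \frac{239}{55}$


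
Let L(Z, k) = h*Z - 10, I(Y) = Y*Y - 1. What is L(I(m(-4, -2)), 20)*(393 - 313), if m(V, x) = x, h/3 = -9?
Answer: -7280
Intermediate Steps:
h = -27 (h = 3*(-9) = -27)
I(Y) = -1 + Y² (I(Y) = Y² - 1 = -1 + Y²)
L(Z, k) = -10 - 27*Z (L(Z, k) = -27*Z - 10 = -10 - 27*Z)
L(I(m(-4, -2)), 20)*(393 - 313) = (-10 - 27*(-1 + (-2)²))*(393 - 313) = (-10 - 27*(-1 + 4))*80 = (-10 - 27*3)*80 = (-10 - 81)*80 = -91*80 = -7280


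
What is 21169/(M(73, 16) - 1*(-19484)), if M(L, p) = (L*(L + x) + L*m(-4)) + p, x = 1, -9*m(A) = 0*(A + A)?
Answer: 21169/24902 ≈ 0.85009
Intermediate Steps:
m(A) = 0 (m(A) = -0*(A + A) = -0*2*A = -⅑*0 = 0)
M(L, p) = p + L*(1 + L) (M(L, p) = (L*(L + 1) + L*0) + p = (L*(1 + L) + 0) + p = L*(1 + L) + p = p + L*(1 + L))
21169/(M(73, 16) - 1*(-19484)) = 21169/((73 + 16 + 73²) - 1*(-19484)) = 21169/((73 + 16 + 5329) + 19484) = 21169/(5418 + 19484) = 21169/24902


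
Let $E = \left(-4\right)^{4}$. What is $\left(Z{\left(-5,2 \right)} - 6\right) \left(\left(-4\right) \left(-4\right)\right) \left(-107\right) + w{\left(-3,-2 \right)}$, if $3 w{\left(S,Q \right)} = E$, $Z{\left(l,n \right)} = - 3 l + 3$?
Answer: $- \frac{61376}{3} \approx -20459.0$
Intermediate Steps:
$Z{\left(l,n \right)} = 3 - 3 l$
$E = 256$
$w{\left(S,Q \right)} = \frac{256}{3}$ ($w{\left(S,Q \right)} = \frac{1}{3} \cdot 256 = \frac{256}{3}$)
$\left(Z{\left(-5,2 \right)} - 6\right) \left(\left(-4\right) \left(-4\right)\right) \left(-107\right) + w{\left(-3,-2 \right)} = \left(\left(3 - -15\right) - 6\right) \left(\left(-4\right) \left(-4\right)\right) \left(-107\right) + \frac{256}{3} = \left(\left(3 + 15\right) - 6\right) 16 \left(-107\right) + \frac{256}{3} = \left(18 - 6\right) 16 \left(-107\right) + \frac{256}{3} = 12 \cdot 16 \left(-107\right) + \frac{256}{3} = 192 \left(-107\right) + \frac{256}{3} = -20544 + \frac{256}{3} = - \frac{61376}{3}$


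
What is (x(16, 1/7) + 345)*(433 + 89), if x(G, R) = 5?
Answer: 182700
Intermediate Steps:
(x(16, 1/7) + 345)*(433 + 89) = (5 + 345)*(433 + 89) = 350*522 = 182700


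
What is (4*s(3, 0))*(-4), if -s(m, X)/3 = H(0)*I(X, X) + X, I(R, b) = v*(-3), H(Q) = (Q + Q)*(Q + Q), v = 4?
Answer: 0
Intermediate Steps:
H(Q) = 4*Q² (H(Q) = (2*Q)*(2*Q) = 4*Q²)
I(R, b) = -12 (I(R, b) = 4*(-3) = -12)
s(m, X) = -3*X (s(m, X) = -3*((4*0²)*(-12) + X) = -3*((4*0)*(-12) + X) = -3*(0*(-12) + X) = -3*(0 + X) = -3*X)
(4*s(3, 0))*(-4) = (4*(-3*0))*(-4) = (4*0)*(-4) = 0*(-4) = 0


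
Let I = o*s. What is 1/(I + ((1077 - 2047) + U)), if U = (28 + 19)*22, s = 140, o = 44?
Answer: 1/6224 ≈ 0.00016067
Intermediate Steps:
U = 1034 (U = 47*22 = 1034)
I = 6160 (I = 44*140 = 6160)
1/(I + ((1077 - 2047) + U)) = 1/(6160 + ((1077 - 2047) + 1034)) = 1/(6160 + (-970 + 1034)) = 1/(6160 + 64) = 1/6224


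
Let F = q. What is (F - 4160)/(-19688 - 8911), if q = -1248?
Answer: 5408/28599 ≈ 0.18910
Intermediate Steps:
F = -1248
(F - 4160)/(-19688 - 8911) = (-1248 - 4160)/(-19688 - 8911) = -5408/(-28599) = -5408*(-1/28599) = 5408/28599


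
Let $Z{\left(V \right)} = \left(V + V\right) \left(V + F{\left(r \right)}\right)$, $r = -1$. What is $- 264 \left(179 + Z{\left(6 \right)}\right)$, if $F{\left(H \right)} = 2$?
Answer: $-72600$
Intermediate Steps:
$Z{\left(V \right)} = 2 V \left(2 + V\right)$ ($Z{\left(V \right)} = \left(V + V\right) \left(V + 2\right) = 2 V \left(2 + V\right)$)
$- 264 \left(179 + Z{\left(6 \right)}\right) = - 264 \left(179 + 2 \cdot 6 \left(2 + 6\right)\right) = - 264 \left(179 + 2 \cdot 6 \cdot 8\right) = - 264 \left(179 + 96\right) = \left(-264\right) 275 = -72600$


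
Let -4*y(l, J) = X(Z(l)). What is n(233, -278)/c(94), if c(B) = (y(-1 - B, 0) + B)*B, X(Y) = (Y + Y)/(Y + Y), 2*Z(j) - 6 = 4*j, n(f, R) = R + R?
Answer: -1112/17625 ≈ -0.063092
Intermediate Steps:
n(f, R) = 2*R
Z(j) = 3 + 2*j (Z(j) = 3 + (4*j)/2 = 3 + 2*j)
X(Y) = 1 (X(Y) = (2*Y)/((2*Y)) = (2*Y)*(1/(2*Y)) = 1)
y(l, J) = -1/4 (y(l, J) = -1/4*1 = -1/4)
c(B) = B*(-1/4 + B) (c(B) = (-1/4 + B)*B = B*(-1/4 + B))
n(233, -278)/c(94) = (2*(-278))/((94*(-1/4 + 94))) = -556/(94*(375/4)) = -556/17625/2 = -556*2/17625 = -1112/17625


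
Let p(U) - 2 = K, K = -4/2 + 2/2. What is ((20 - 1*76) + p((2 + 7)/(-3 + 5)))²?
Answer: 3025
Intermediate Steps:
K = -1 (K = -4*½ + 2*(½) = -2 + 1 = -1)
p(U) = 1 (p(U) = 2 - 1 = 1)
((20 - 1*76) + p((2 + 7)/(-3 + 5)))² = ((20 - 1*76) + 1)² = ((20 - 76) + 1)² = (-56 + 1)² = (-55)² = 3025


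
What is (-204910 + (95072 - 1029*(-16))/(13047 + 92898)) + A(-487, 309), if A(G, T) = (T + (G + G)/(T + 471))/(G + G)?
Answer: -36650769965239/178863412 ≈ -2.0491e+5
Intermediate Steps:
A(G, T) = (T + 2*G/(471 + T))/(2*G) (A(G, T) = (T + (2*G)/(471 + T))/((2*G)) = (T + 2*G/(471 + T))*(1/(2*G)) = (T + 2*G/(471 + T))/(2*G))
(-204910 + (95072 - 1029*(-16))/(13047 + 92898)) + A(-487, 309) = (-204910 + (95072 - 1029*(-16))/(13047 + 92898)) + (½)*(309² + 2*(-487) + 471*309)/(-487*(471 + 309)) = (-204910 + (95072 + 16464)/105945) + (½)*(-1/487)*(95481 - 974 + 145539)/780 = (-204910 + 111536*(1/105945)) + (½)*(-1/487)*(1/780)*240046 = (-204910 + 111536/105945) - 120023/379860 = -21709078414/105945 - 120023/379860 = -36650769965239/178863412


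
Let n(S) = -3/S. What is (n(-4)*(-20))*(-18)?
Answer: 270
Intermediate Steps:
(n(-4)*(-20))*(-18) = (-3/(-4)*(-20))*(-18) = (-3*(-¼)*(-20))*(-18) = ((¾)*(-20))*(-18) = -15*(-18) = 270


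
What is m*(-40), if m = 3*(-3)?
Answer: 360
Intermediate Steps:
m = -9
m*(-40) = -9*(-40) = 360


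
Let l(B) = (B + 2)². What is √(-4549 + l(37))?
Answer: 2*I*√757 ≈ 55.027*I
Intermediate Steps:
l(B) = (2 + B)²
√(-4549 + l(37)) = √(-4549 + (2 + 37)²) = √(-4549 + 39²) = √(-4549 + 1521) = √(-3028) = 2*I*√757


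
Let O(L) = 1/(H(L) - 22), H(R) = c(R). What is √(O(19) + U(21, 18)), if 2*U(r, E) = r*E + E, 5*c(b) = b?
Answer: √1639183/91 ≈ 14.069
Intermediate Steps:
c(b) = b/5
H(R) = R/5
U(r, E) = E/2 + E*r/2 (U(r, E) = (r*E + E)/2 = (E*r + E)/2 = (E + E*r)/2 = E/2 + E*r/2)
O(L) = 1/(-22 + L/5) (O(L) = 1/(L/5 - 22) = 1/(-22 + L/5))
√(O(19) + U(21, 18)) = √(5/(-110 + 19) + (½)*18*(1 + 21)) = √(5/(-91) + (½)*18*22) = √(5*(-1/91) + 198) = √(-5/91 + 198) = √(18013/91) = √1639183/91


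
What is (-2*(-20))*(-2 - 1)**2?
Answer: 360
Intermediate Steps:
(-2*(-20))*(-2 - 1)**2 = 40*(-3)**2 = 40*9 = 360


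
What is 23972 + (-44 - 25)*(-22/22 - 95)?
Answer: 30596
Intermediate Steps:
23972 + (-44 - 25)*(-22/22 - 95) = 23972 - 69*(-22*1/22 - 95) = 23972 - 69*(-1 - 95) = 23972 - 69*(-96) = 23972 + 6624 = 30596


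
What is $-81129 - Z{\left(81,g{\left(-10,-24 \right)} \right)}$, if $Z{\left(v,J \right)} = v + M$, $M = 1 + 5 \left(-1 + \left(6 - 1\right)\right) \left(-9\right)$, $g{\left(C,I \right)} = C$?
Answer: $-81031$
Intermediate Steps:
$M = -179$ ($M = 1 + 5 \left(-1 + 5\right) \left(-9\right) = 1 + 5 \cdot 4 \left(-9\right) = 1 + 20 \left(-9\right) = 1 - 180 = -179$)
$Z{\left(v,J \right)} = -179 + v$ ($Z{\left(v,J \right)} = v - 179 = -179 + v$)
$-81129 - Z{\left(81,g{\left(-10,-24 \right)} \right)} = -81129 - \left(-179 + 81\right) = -81129 - -98 = -81129 + 98 = -81031$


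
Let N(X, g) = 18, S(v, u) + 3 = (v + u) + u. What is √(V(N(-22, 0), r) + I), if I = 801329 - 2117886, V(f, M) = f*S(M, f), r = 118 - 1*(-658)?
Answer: I*√1301995 ≈ 1141.1*I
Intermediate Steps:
S(v, u) = -3 + v + 2*u (S(v, u) = -3 + ((v + u) + u) = -3 + ((u + v) + u) = -3 + (v + 2*u) = -3 + v + 2*u)
r = 776 (r = 118 + 658 = 776)
V(f, M) = f*(-3 + M + 2*f)
I = -1316557
√(V(N(-22, 0), r) + I) = √(18*(-3 + 776 + 2*18) - 1316557) = √(18*(-3 + 776 + 36) - 1316557) = √(18*809 - 1316557) = √(14562 - 1316557) = √(-1301995) = I*√1301995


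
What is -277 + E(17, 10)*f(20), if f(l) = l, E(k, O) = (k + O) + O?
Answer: 463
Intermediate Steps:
E(k, O) = k + 2*O (E(k, O) = (O + k) + O = k + 2*O)
-277 + E(17, 10)*f(20) = -277 + (17 + 2*10)*20 = -277 + (17 + 20)*20 = -277 + 37*20 = -277 + 740 = 463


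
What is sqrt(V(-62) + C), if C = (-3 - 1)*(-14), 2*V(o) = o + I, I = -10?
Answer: 2*sqrt(5) ≈ 4.4721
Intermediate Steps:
V(o) = -5 + o/2 (V(o) = (o - 10)/2 = (-10 + o)/2 = -5 + o/2)
C = 56 (C = -4*(-14) = 56)
sqrt(V(-62) + C) = sqrt((-5 + (1/2)*(-62)) + 56) = sqrt((-5 - 31) + 56) = sqrt(-36 + 56) = sqrt(20) = 2*sqrt(5)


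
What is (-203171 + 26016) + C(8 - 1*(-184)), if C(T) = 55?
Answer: -177100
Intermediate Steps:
(-203171 + 26016) + C(8 - 1*(-184)) = (-203171 + 26016) + 55 = -177155 + 55 = -177100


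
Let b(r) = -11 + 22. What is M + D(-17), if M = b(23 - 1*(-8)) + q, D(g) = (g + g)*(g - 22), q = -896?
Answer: 441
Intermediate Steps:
b(r) = 11
D(g) = 2*g*(-22 + g) (D(g) = (2*g)*(-22 + g) = 2*g*(-22 + g))
M = -885 (M = 11 - 896 = -885)
M + D(-17) = -885 + 2*(-17)*(-22 - 17) = -885 + 2*(-17)*(-39) = -885 + 1326 = 441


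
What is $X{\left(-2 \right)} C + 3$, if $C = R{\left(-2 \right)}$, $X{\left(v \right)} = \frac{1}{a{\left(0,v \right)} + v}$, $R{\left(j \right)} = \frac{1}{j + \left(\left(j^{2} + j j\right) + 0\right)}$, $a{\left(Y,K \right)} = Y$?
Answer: $\frac{35}{12} \approx 2.9167$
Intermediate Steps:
$R{\left(j \right)} = \frac{1}{j + 2 j^{2}}$ ($R{\left(j \right)} = \frac{1}{j + \left(\left(j^{2} + j^{2}\right) + 0\right)} = \frac{1}{j + \left(2 j^{2} + 0\right)} = \frac{1}{j + 2 j^{2}}$)
$X{\left(v \right)} = \frac{1}{v}$ ($X{\left(v \right)} = \frac{1}{0 + v} = \frac{1}{v}$)
$C = \frac{1}{6}$ ($C = \frac{1}{\left(-2\right) \left(1 + 2 \left(-2\right)\right)} = - \frac{1}{2 \left(1 - 4\right)} = - \frac{1}{2 \left(-3\right)} = \left(- \frac{1}{2}\right) \left(- \frac{1}{3}\right) = \frac{1}{6} \approx 0.16667$)
$X{\left(-2 \right)} C + 3 = \frac{1}{-2} \cdot \frac{1}{6} + 3 = \left(- \frac{1}{2}\right) \frac{1}{6} + 3 = - \frac{1}{12} + 3 = \frac{35}{12}$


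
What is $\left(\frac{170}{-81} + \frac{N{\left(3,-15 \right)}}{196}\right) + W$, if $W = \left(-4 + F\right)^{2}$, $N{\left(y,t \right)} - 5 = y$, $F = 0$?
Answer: $\frac{55336}{3969} \approx 13.942$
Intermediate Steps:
$N{\left(y,t \right)} = 5 + y$
$W = 16$ ($W = \left(-4 + 0\right)^{2} = \left(-4\right)^{2} = 16$)
$\left(\frac{170}{-81} + \frac{N{\left(3,-15 \right)}}{196}\right) + W = \left(\frac{170}{-81} + \frac{5 + 3}{196}\right) + 16 = \left(170 \left(- \frac{1}{81}\right) + 8 \cdot \frac{1}{196}\right) + 16 = \left(- \frac{170}{81} + \frac{2}{49}\right) + 16 = - \frac{8168}{3969} + 16 = \frac{55336}{3969}$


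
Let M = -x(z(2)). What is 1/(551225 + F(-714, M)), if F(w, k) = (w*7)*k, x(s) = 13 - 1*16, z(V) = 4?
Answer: 1/536231 ≈ 1.8649e-6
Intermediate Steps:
x(s) = -3 (x(s) = 13 - 16 = -3)
M = 3 (M = -1*(-3) = 3)
F(w, k) = 7*k*w (F(w, k) = (7*w)*k = 7*k*w)
1/(551225 + F(-714, M)) = 1/(551225 + 7*3*(-714)) = 1/(551225 - 14994) = 1/536231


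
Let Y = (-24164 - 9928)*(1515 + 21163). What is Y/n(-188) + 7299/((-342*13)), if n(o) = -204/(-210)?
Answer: -393163604371/494 ≈ -7.9588e+8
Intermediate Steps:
n(o) = 34/35 (n(o) = -204*(-1/210) = 34/35)
Y = -773138376 (Y = -34092*22678 = -773138376)
Y/n(-188) + 7299/((-342*13)) = -773138376/34/35 + 7299/((-342*13)) = -773138376*35/34 + 7299/(-4446) = -795877740 + 7299*(-1/4446) = -795877740 - 811/494 = -393163604371/494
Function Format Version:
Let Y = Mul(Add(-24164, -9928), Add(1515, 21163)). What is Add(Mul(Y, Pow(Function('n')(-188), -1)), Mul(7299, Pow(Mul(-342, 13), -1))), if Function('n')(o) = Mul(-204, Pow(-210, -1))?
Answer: Rational(-393163604371, 494) ≈ -7.9588e+8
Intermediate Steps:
Function('n')(o) = Rational(34, 35) (Function('n')(o) = Mul(-204, Rational(-1, 210)) = Rational(34, 35))
Y = -773138376 (Y = Mul(-34092, 22678) = -773138376)
Add(Mul(Y, Pow(Function('n')(-188), -1)), Mul(7299, Pow(Mul(-342, 13), -1))) = Add(Mul(-773138376, Pow(Rational(34, 35), -1)), Mul(7299, Pow(Mul(-342, 13), -1))) = Add(Mul(-773138376, Rational(35, 34)), Mul(7299, Pow(-4446, -1))) = Add(-795877740, Mul(7299, Rational(-1, 4446))) = Add(-795877740, Rational(-811, 494)) = Rational(-393163604371, 494)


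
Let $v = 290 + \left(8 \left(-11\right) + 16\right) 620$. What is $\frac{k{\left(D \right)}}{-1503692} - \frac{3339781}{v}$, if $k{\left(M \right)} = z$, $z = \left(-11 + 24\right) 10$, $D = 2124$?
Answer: $\frac{627749525744}{8336092525} \approx 75.305$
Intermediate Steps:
$v = -44350$ ($v = 290 + \left(-88 + 16\right) 620 = 290 - 44640 = -44350$)
$z = 130$ ($z = 13 \cdot 10 = 130$)
$k{\left(M \right)} = 130$
$\frac{k{\left(D \right)}}{-1503692} - \frac{3339781}{v} = \frac{130}{-1503692} - \frac{3339781}{-44350} = 130 \left(- \frac{1}{1503692}\right) - - \frac{3339781}{44350} = - \frac{65}{751846} + \frac{3339781}{44350} = \frac{627749525744}{8336092525}$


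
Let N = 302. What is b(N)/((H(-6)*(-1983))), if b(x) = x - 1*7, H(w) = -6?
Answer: 295/11898 ≈ 0.024794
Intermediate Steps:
b(x) = -7 + x (b(x) = x - 7 = -7 + x)
b(N)/((H(-6)*(-1983))) = (-7 + 302)/((-6*(-1983))) = 295/11898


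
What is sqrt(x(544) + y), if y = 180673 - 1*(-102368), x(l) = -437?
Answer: 2*sqrt(70651) ≈ 531.61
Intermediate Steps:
y = 283041 (y = 180673 + 102368 = 283041)
sqrt(x(544) + y) = sqrt(-437 + 283041) = sqrt(282604) = 2*sqrt(70651)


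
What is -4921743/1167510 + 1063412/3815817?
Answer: -5846308821637/1485001501890 ≈ -3.9369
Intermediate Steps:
-4921743/1167510 + 1063412/3815817 = -4921743*1/1167510 + 1063412*(1/3815817) = -1640581/389170 + 1063412/3815817 = -5846308821637/1485001501890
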